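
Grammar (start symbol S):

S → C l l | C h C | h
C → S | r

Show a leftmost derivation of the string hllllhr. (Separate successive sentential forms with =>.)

S => ChC => ShC => CllhC => SllhC => CllllhC => SllllhC => hllllhC => hllllhr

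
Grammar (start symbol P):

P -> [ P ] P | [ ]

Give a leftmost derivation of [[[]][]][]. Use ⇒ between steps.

P ⇒ [P]P ⇒ [[P]P]P ⇒ [[[]]P]P ⇒ [[[]][]]P ⇒ [[[]][]][]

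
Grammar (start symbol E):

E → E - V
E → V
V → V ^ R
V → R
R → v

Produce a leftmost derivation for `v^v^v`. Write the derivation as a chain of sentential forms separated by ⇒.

E ⇒ V   [E → V]
V ⇒ V^R   [V → V ^ R]
V^R ⇒ V^R^R   [V → V ^ R]
V^R^R ⇒ R^R^R   [V → R]
R^R^R ⇒ v^R^R   [R → v]
v^R^R ⇒ v^v^R   [R → v]
v^v^R ⇒ v^v^v   [R → v]

E ⇒ V ⇒ V^R ⇒ V^R^R ⇒ R^R^R ⇒ v^R^R ⇒ v^v^R ⇒ v^v^v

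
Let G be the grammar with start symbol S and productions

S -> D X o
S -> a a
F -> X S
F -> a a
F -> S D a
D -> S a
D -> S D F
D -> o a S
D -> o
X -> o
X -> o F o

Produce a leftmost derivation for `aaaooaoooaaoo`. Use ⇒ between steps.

S ⇒ DXo   [S -> D X o]
DXo ⇒ SDFXo   [D -> S D F]
SDFXo ⇒ DXoDFXo   [S -> D X o]
DXoDFXo ⇒ SaXoDFXo   [D -> S a]
SaXoDFXo ⇒ DXoaXoDFXo   [S -> D X o]
DXoaXoDFXo ⇒ SaXoaXoDFXo   [D -> S a]
SaXoaXoDFXo ⇒ aaaXoaXoDFXo   [S -> a a]
aaaXoaXoDFXo ⇒ aaaooaXoDFXo   [X -> o]
aaaooaXoDFXo ⇒ aaaooaooDFXo   [X -> o]
aaaooaooDFXo ⇒ aaaooaoooFXo   [D -> o]
aaaooaoooFXo ⇒ aaaooaoooaaXo   [F -> a a]
aaaooaoooaaXo ⇒ aaaooaoooaaoo   [X -> o]

S ⇒ DXo ⇒ SDFXo ⇒ DXoDFXo ⇒ SaXoDFXo ⇒ DXoaXoDFXo ⇒ SaXoaXoDFXo ⇒ aaaXoaXoDFXo ⇒ aaaooaXoDFXo ⇒ aaaooaooDFXo ⇒ aaaooaoooFXo ⇒ aaaooaoooaaXo ⇒ aaaooaoooaaoo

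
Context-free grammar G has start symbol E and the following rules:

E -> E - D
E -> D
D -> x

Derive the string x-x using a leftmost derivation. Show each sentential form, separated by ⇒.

E ⇒ E-D   [E -> E - D]
E-D ⇒ D-D   [E -> D]
D-D ⇒ x-D   [D -> x]
x-D ⇒ x-x   [D -> x]

E ⇒ E-D ⇒ D-D ⇒ x-D ⇒ x-x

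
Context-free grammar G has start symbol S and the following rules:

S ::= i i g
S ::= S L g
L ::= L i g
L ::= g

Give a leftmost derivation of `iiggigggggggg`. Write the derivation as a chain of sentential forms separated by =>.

S=>SLg=>SLgLg=>SLgLgLg=>SLgLgLgLg=>iigLgLgLgLg=>iigLiggLgLgLg=>iiggiggLgLgLg=>iiggiggggLgLg=>iiggiggggggLg=>iiggigggggggg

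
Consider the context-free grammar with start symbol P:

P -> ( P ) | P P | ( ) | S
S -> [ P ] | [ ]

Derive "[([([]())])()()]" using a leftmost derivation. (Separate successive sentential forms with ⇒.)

P ⇒ S   [P -> S]
S ⇒ [P]   [S -> [ P ]]
[P] ⇒ [PP]   [P -> P P]
[PP] ⇒ [PPP]   [P -> P P]
[PPP] ⇒ [(P)PP]   [P -> ( P )]
[(P)PP] ⇒ [(S)PP]   [P -> S]
[(S)PP] ⇒ [([P])PP]   [S -> [ P ]]
[([P])PP] ⇒ [([(P)])PP]   [P -> ( P )]
[([(P)])PP] ⇒ [([(PP)])PP]   [P -> P P]
[([(PP)])PP] ⇒ [([(SP)])PP]   [P -> S]
[([(SP)])PP] ⇒ [([([]P)])PP]   [S -> [ ]]
[([([]P)])PP] ⇒ [([([]())])PP]   [P -> ( )]
[([([]())])PP] ⇒ [([([]())])()P]   [P -> ( )]
[([([]())])()P] ⇒ [([([]())])()()]   [P -> ( )]

P⇒S⇒[P]⇒[PP]⇒[PPP]⇒[(P)PP]⇒[(S)PP]⇒[([P])PP]⇒[([(P)])PP]⇒[([(PP)])PP]⇒[([(SP)])PP]⇒[([([]P)])PP]⇒[([([]())])PP]⇒[([([]())])()P]⇒[([([]())])()()]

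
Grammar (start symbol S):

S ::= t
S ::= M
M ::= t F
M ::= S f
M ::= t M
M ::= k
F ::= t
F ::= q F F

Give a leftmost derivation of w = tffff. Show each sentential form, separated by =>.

S => M => Sf => Mf => Sff => Mff => Sfff => Mfff => Sffff => tffff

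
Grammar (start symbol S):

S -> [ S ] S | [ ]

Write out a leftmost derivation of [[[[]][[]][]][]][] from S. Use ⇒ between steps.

S⇒[S]S⇒[[S]S]S⇒[[[S]S]S]S⇒[[[[]]S]S]S⇒[[[[]][S]S]S]S⇒[[[[]][[]]S]S]S⇒[[[[]][[]][]]S]S⇒[[[[]][[]][]][]]S⇒[[[[]][[]][]][]][]

S ⇒ [S]S   [S -> [ S ] S]
[S]S ⇒ [[S]S]S   [S -> [ S ] S]
[[S]S]S ⇒ [[[S]S]S]S   [S -> [ S ] S]
[[[S]S]S]S ⇒ [[[[]]S]S]S   [S -> [ ]]
[[[[]]S]S]S ⇒ [[[[]][S]S]S]S   [S -> [ S ] S]
[[[[]][S]S]S]S ⇒ [[[[]][[]]S]S]S   [S -> [ ]]
[[[[]][[]]S]S]S ⇒ [[[[]][[]][]]S]S   [S -> [ ]]
[[[[]][[]][]]S]S ⇒ [[[[]][[]][]][]]S   [S -> [ ]]
[[[[]][[]][]][]]S ⇒ [[[[]][[]][]][]][]   [S -> [ ]]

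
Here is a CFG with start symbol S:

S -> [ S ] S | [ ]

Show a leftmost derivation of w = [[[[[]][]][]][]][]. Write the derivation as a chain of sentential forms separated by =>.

S => [S]S   [S -> [ S ] S]
[S]S => [[S]S]S   [S -> [ S ] S]
[[S]S]S => [[[S]S]S]S   [S -> [ S ] S]
[[[S]S]S]S => [[[[S]S]S]S]S   [S -> [ S ] S]
[[[[S]S]S]S]S => [[[[[]]S]S]S]S   [S -> [ ]]
[[[[[]]S]S]S]S => [[[[[]][]]S]S]S   [S -> [ ]]
[[[[[]][]]S]S]S => [[[[[]][]][]]S]S   [S -> [ ]]
[[[[[]][]][]]S]S => [[[[[]][]][]][]]S   [S -> [ ]]
[[[[[]][]][]][]]S => [[[[[]][]][]][]][]   [S -> [ ]]

S=>[S]S=>[[S]S]S=>[[[S]S]S]S=>[[[[S]S]S]S]S=>[[[[[]]S]S]S]S=>[[[[[]][]]S]S]S=>[[[[[]][]][]]S]S=>[[[[[]][]][]][]]S=>[[[[[]][]][]][]][]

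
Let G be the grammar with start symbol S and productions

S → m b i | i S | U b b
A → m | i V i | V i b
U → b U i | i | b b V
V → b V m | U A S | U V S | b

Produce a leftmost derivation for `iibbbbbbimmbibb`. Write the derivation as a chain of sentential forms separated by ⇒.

S⇒iS⇒iiS⇒iiUbb⇒iibbVbb⇒iibbUASbb⇒iibbbUiASbb⇒iibbbbbViASbb⇒iibbbbbbiASbb⇒iibbbbbbimSbb⇒iibbbbbbimmbibb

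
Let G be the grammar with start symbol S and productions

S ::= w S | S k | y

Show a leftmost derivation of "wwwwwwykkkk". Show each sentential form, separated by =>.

S=>wS=>wwS=>wwwS=>wwwSk=>wwwSkk=>wwwwSkk=>wwwwwSkk=>wwwwwSkkk=>wwwwwwSkkk=>wwwwwwSkkkk=>wwwwwwykkkk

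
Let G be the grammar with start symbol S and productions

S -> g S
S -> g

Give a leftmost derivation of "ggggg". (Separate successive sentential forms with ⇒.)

S ⇒ gS   [S -> g S]
gS ⇒ ggS   [S -> g S]
ggS ⇒ gggS   [S -> g S]
gggS ⇒ ggggS   [S -> g S]
ggggS ⇒ ggggg   [S -> g]

S ⇒ gS ⇒ ggS ⇒ gggS ⇒ ggggS ⇒ ggggg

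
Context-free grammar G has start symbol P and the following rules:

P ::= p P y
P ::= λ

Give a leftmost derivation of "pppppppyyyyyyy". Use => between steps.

P => pPy   [P ::= p P y]
pPy => ppPyy   [P ::= p P y]
ppPyy => pppPyyy   [P ::= p P y]
pppPyyy => ppppPyyyy   [P ::= p P y]
ppppPyyyy => pppppPyyyyy   [P ::= p P y]
pppppPyyyyy => ppppppPyyyyyy   [P ::= p P y]
ppppppPyyyyyy => pppppppPyyyyyyy   [P ::= p P y]
pppppppPyyyyyyy => pppppppyyyyyyy   [P ::= λ]

P => pPy => ppPyy => pppPyyy => ppppPyyyy => pppppPyyyyy => ppppppPyyyyyy => pppppppPyyyyyyy => pppppppyyyyyyy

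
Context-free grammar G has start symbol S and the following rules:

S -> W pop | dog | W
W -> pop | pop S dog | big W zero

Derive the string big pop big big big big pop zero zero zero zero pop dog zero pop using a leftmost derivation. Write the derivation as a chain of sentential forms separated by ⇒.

S ⇒ W pop ⇒ big W zero pop ⇒ big pop S dog zero pop ⇒ big pop W pop dog zero pop ⇒ big pop big W zero pop dog zero pop ⇒ big pop big big W zero zero pop dog zero pop ⇒ big pop big big big W zero zero zero pop dog zero pop ⇒ big pop big big big big W zero zero zero zero pop dog zero pop ⇒ big pop big big big big pop zero zero zero zero pop dog zero pop

S ⇒ W pop   [S -> W pop]
W pop ⇒ big W zero pop   [W -> big W zero]
big W zero pop ⇒ big pop S dog zero pop   [W -> pop S dog]
big pop S dog zero pop ⇒ big pop W pop dog zero pop   [S -> W pop]
big pop W pop dog zero pop ⇒ big pop big W zero pop dog zero pop   [W -> big W zero]
big pop big W zero pop dog zero pop ⇒ big pop big big W zero zero pop dog zero pop   [W -> big W zero]
big pop big big W zero zero pop dog zero pop ⇒ big pop big big big W zero zero zero pop dog zero pop   [W -> big W zero]
big pop big big big W zero zero zero pop dog zero pop ⇒ big pop big big big big W zero zero zero zero pop dog zero pop   [W -> big W zero]
big pop big big big big W zero zero zero zero pop dog zero pop ⇒ big pop big big big big pop zero zero zero zero pop dog zero pop   [W -> pop]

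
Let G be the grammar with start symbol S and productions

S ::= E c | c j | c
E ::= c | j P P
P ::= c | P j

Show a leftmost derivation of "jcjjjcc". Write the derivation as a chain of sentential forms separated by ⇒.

S ⇒ Ec ⇒ jPPc ⇒ jPjPc ⇒ jPjjPc ⇒ jPjjjPc ⇒ jcjjjPc ⇒ jcjjjcc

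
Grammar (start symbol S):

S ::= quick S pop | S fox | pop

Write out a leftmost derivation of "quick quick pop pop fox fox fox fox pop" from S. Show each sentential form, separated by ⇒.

S ⇒ quick S pop   [S ::= quick S pop]
quick S pop ⇒ quick S fox pop   [S ::= S fox]
quick S fox pop ⇒ quick S fox fox pop   [S ::= S fox]
quick S fox fox pop ⇒ quick S fox fox fox pop   [S ::= S fox]
quick S fox fox fox pop ⇒ quick S fox fox fox fox pop   [S ::= S fox]
quick S fox fox fox fox pop ⇒ quick quick S pop fox fox fox fox pop   [S ::= quick S pop]
quick quick S pop fox fox fox fox pop ⇒ quick quick pop pop fox fox fox fox pop   [S ::= pop]

S ⇒ quick S pop ⇒ quick S fox pop ⇒ quick S fox fox pop ⇒ quick S fox fox fox pop ⇒ quick S fox fox fox fox pop ⇒ quick quick S pop fox fox fox fox pop ⇒ quick quick pop pop fox fox fox fox pop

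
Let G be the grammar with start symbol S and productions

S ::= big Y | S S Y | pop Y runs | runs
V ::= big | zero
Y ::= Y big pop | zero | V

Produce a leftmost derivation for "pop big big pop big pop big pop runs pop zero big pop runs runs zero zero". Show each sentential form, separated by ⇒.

S ⇒ S S Y ⇒ pop Y runs S Y ⇒ pop Y big pop runs S Y ⇒ pop Y big pop big pop runs S Y ⇒ pop Y big pop big pop big pop runs S Y ⇒ pop V big pop big pop big pop runs S Y ⇒ pop big big pop big pop big pop runs S Y ⇒ pop big big pop big pop big pop runs S S Y Y ⇒ pop big big pop big pop big pop runs pop Y runs S Y Y ⇒ pop big big pop big pop big pop runs pop Y big pop runs S Y Y ⇒ pop big big pop big pop big pop runs pop zero big pop runs S Y Y ⇒ pop big big pop big pop big pop runs pop zero big pop runs runs Y Y ⇒ pop big big pop big pop big pop runs pop zero big pop runs runs zero Y ⇒ pop big big pop big pop big pop runs pop zero big pop runs runs zero zero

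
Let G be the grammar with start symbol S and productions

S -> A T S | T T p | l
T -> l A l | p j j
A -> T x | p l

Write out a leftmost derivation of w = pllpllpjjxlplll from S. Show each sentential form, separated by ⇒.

S ⇒ ATS ⇒ plTS ⇒ pllAlS ⇒ pllpllS ⇒ pllpllATS ⇒ pllpllTxTS ⇒ pllpllpjjxTS ⇒ pllpllpjjxlAlS ⇒ pllpllpjjxlpllS ⇒ pllpllpjjxlplll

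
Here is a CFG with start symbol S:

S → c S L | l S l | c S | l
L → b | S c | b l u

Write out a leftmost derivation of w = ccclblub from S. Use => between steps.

S => cS => ccSL => cccSLL => ccclLL => ccclbluL => ccclblub

S => cS   [S → c S]
cS => ccSL   [S → c S L]
ccSL => cccSLL   [S → c S L]
cccSLL => ccclLL   [S → l]
ccclLL => ccclbluL   [L → b l u]
ccclbluL => ccclblub   [L → b]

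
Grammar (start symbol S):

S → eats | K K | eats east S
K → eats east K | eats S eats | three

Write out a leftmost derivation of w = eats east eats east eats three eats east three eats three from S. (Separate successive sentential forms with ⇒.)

S ⇒ eats east S ⇒ eats east eats east S ⇒ eats east eats east K K ⇒ eats east eats east eats S eats K ⇒ eats east eats east eats K K eats K ⇒ eats east eats east eats three K eats K ⇒ eats east eats east eats three eats east K eats K ⇒ eats east eats east eats three eats east three eats K ⇒ eats east eats east eats three eats east three eats three

S ⇒ eats east S   [S → eats east S]
eats east S ⇒ eats east eats east S   [S → eats east S]
eats east eats east S ⇒ eats east eats east K K   [S → K K]
eats east eats east K K ⇒ eats east eats east eats S eats K   [K → eats S eats]
eats east eats east eats S eats K ⇒ eats east eats east eats K K eats K   [S → K K]
eats east eats east eats K K eats K ⇒ eats east eats east eats three K eats K   [K → three]
eats east eats east eats three K eats K ⇒ eats east eats east eats three eats east K eats K   [K → eats east K]
eats east eats east eats three eats east K eats K ⇒ eats east eats east eats three eats east three eats K   [K → three]
eats east eats east eats three eats east three eats K ⇒ eats east eats east eats three eats east three eats three   [K → three]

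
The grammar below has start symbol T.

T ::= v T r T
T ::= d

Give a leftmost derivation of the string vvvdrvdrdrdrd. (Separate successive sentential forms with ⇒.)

T ⇒ vTrT ⇒ vvTrTrT ⇒ vvvTrTrTrT ⇒ vvvdrTrTrT ⇒ vvvdrvTrTrTrT ⇒ vvvdrvdrTrTrT ⇒ vvvdrvdrdrTrT ⇒ vvvdrvdrdrdrT ⇒ vvvdrvdrdrdrd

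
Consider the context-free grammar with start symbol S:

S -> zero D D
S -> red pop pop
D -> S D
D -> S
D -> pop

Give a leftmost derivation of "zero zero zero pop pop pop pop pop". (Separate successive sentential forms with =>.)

S => zero D D => zero S D D => zero zero D D D D => zero zero S D D D => zero zero zero D D D D D => zero zero zero pop D D D D => zero zero zero pop pop D D D => zero zero zero pop pop pop D D => zero zero zero pop pop pop pop D => zero zero zero pop pop pop pop pop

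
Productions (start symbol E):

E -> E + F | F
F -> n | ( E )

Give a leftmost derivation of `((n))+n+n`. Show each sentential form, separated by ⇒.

E ⇒ E+F   [E -> E + F]
E+F ⇒ E+F+F   [E -> E + F]
E+F+F ⇒ F+F+F   [E -> F]
F+F+F ⇒ (E)+F+F   [F -> ( E )]
(E)+F+F ⇒ (F)+F+F   [E -> F]
(F)+F+F ⇒ ((E))+F+F   [F -> ( E )]
((E))+F+F ⇒ ((F))+F+F   [E -> F]
((F))+F+F ⇒ ((n))+F+F   [F -> n]
((n))+F+F ⇒ ((n))+n+F   [F -> n]
((n))+n+F ⇒ ((n))+n+n   [F -> n]

E ⇒ E+F ⇒ E+F+F ⇒ F+F+F ⇒ (E)+F+F ⇒ (F)+F+F ⇒ ((E))+F+F ⇒ ((F))+F+F ⇒ ((n))+F+F ⇒ ((n))+n+F ⇒ ((n))+n+n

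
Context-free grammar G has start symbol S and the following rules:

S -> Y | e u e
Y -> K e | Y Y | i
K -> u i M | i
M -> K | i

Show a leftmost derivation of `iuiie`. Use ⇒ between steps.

S ⇒ Y ⇒ YY ⇒ iY ⇒ iKe ⇒ iuiMe ⇒ iuiie

S ⇒ Y   [S -> Y]
Y ⇒ YY   [Y -> Y Y]
YY ⇒ iY   [Y -> i]
iY ⇒ iKe   [Y -> K e]
iKe ⇒ iuiMe   [K -> u i M]
iuiMe ⇒ iuiie   [M -> i]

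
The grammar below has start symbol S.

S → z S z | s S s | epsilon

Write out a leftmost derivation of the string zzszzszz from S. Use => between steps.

S=>zSz=>zzSzz=>zzsSszz=>zzszSzszz=>zzszzszz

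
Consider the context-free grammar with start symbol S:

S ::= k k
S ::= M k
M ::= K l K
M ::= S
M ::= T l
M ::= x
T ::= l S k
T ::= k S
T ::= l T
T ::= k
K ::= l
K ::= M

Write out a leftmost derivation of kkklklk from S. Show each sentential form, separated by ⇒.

S ⇒ Mk ⇒ KlKk ⇒ MlKk ⇒ SlKk ⇒ MklKk ⇒ SklKk ⇒ kkklKk ⇒ kkklMk ⇒ kkklTlk ⇒ kkklklk

S ⇒ Mk   [S ::= M k]
Mk ⇒ KlKk   [M ::= K l K]
KlKk ⇒ MlKk   [K ::= M]
MlKk ⇒ SlKk   [M ::= S]
SlKk ⇒ MklKk   [S ::= M k]
MklKk ⇒ SklKk   [M ::= S]
SklKk ⇒ kkklKk   [S ::= k k]
kkklKk ⇒ kkklMk   [K ::= M]
kkklMk ⇒ kkklTlk   [M ::= T l]
kkklTlk ⇒ kkklklk   [T ::= k]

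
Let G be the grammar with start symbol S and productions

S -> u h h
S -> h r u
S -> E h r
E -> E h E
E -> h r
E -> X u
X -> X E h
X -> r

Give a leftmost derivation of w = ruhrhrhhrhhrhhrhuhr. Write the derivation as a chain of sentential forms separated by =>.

S => Ehr   [S -> E h r]
Ehr => EhEhr   [E -> E h E]
EhEhr => XuhEhr   [E -> X u]
XuhEhr => ruhEhr   [X -> r]
ruhEhr => ruhXuhr   [E -> X u]
ruhXuhr => ruhXEhuhr   [X -> X E h]
ruhXEhuhr => ruhXEhEhuhr   [X -> X E h]
ruhXEhEhuhr => ruhXEhEhEhuhr   [X -> X E h]
ruhXEhEhEhuhr => ruhXEhEhEhEhuhr   [X -> X E h]
ruhXEhEhEhEhuhr => ruhrEhEhEhEhuhr   [X -> r]
ruhrEhEhEhEhuhr => ruhrhrhEhEhEhuhr   [E -> h r]
ruhrhrhEhEhEhuhr => ruhrhrhhrhEhEhuhr   [E -> h r]
ruhrhrhhrhEhEhuhr => ruhrhrhhrhhrhEhuhr   [E -> h r]
ruhrhrhhrhhrhEhuhr => ruhrhrhhrhhrhhrhuhr   [E -> h r]

S => Ehr => EhEhr => XuhEhr => ruhEhr => ruhXuhr => ruhXEhuhr => ruhXEhEhuhr => ruhXEhEhEhuhr => ruhXEhEhEhEhuhr => ruhrEhEhEhEhuhr => ruhrhrhEhEhEhuhr => ruhrhrhhrhEhEhuhr => ruhrhrhhrhhrhEhuhr => ruhrhrhhrhhrhhrhuhr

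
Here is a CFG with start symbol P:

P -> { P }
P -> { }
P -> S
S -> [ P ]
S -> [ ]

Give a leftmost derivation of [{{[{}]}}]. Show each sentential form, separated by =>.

P => S => [P] => [{P}] => [{{P}}] => [{{S}}] => [{{[P]}}] => [{{[{}]}}]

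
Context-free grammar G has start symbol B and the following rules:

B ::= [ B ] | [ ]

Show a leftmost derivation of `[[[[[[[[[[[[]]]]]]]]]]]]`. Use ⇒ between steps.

B ⇒ [B]   [B ::= [ B ]]
[B] ⇒ [[B]]   [B ::= [ B ]]
[[B]] ⇒ [[[B]]]   [B ::= [ B ]]
[[[B]]] ⇒ [[[[B]]]]   [B ::= [ B ]]
[[[[B]]]] ⇒ [[[[[B]]]]]   [B ::= [ B ]]
[[[[[B]]]]] ⇒ [[[[[[B]]]]]]   [B ::= [ B ]]
[[[[[[B]]]]]] ⇒ [[[[[[[B]]]]]]]   [B ::= [ B ]]
[[[[[[[B]]]]]]] ⇒ [[[[[[[[B]]]]]]]]   [B ::= [ B ]]
[[[[[[[[B]]]]]]]] ⇒ [[[[[[[[[B]]]]]]]]]   [B ::= [ B ]]
[[[[[[[[[B]]]]]]]]] ⇒ [[[[[[[[[[B]]]]]]]]]]   [B ::= [ B ]]
[[[[[[[[[[B]]]]]]]]]] ⇒ [[[[[[[[[[[B]]]]]]]]]]]   [B ::= [ B ]]
[[[[[[[[[[[B]]]]]]]]]]] ⇒ [[[[[[[[[[[[]]]]]]]]]]]]   [B ::= [ ]]

B⇒[B]⇒[[B]]⇒[[[B]]]⇒[[[[B]]]]⇒[[[[[B]]]]]⇒[[[[[[B]]]]]]⇒[[[[[[[B]]]]]]]⇒[[[[[[[[B]]]]]]]]⇒[[[[[[[[[B]]]]]]]]]⇒[[[[[[[[[[B]]]]]]]]]]⇒[[[[[[[[[[[B]]]]]]]]]]]⇒[[[[[[[[[[[[]]]]]]]]]]]]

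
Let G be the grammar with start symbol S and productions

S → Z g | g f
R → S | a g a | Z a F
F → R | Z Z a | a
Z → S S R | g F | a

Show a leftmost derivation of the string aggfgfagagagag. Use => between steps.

S=>Zg=>SSRg=>ZgSRg=>agSRg=>agZgRg=>agSSRgRg=>aggfSRgRg=>aggfgfRgRg=>aggfgfagagRg=>aggfgfagagagag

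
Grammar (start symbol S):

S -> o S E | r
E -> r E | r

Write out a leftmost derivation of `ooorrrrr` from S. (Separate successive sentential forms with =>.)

S => oSE   [S -> o S E]
oSE => ooSEE   [S -> o S E]
ooSEE => oooSEEE   [S -> o S E]
oooSEEE => ooorEEE   [S -> r]
ooorEEE => ooorrEE   [E -> r]
ooorrEE => ooorrrE   [E -> r]
ooorrrE => ooorrrrE   [E -> r E]
ooorrrrE => ooorrrrr   [E -> r]

S => oSE => ooSEE => oooSEEE => ooorEEE => ooorrEE => ooorrrE => ooorrrrE => ooorrrrr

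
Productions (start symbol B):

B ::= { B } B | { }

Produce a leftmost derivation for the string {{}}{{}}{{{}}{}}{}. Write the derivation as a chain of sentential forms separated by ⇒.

B ⇒ {B}B   [B ::= { B } B]
{B}B ⇒ {{}}B   [B ::= { }]
{{}}B ⇒ {{}}{B}B   [B ::= { B } B]
{{}}{B}B ⇒ {{}}{{}}B   [B ::= { }]
{{}}{{}}B ⇒ {{}}{{}}{B}B   [B ::= { B } B]
{{}}{{}}{B}B ⇒ {{}}{{}}{{B}B}B   [B ::= { B } B]
{{}}{{}}{{B}B}B ⇒ {{}}{{}}{{{}}B}B   [B ::= { }]
{{}}{{}}{{{}}B}B ⇒ {{}}{{}}{{{}}{}}B   [B ::= { }]
{{}}{{}}{{{}}{}}B ⇒ {{}}{{}}{{{}}{}}{}   [B ::= { }]

B ⇒ {B}B ⇒ {{}}B ⇒ {{}}{B}B ⇒ {{}}{{}}B ⇒ {{}}{{}}{B}B ⇒ {{}}{{}}{{B}B}B ⇒ {{}}{{}}{{{}}B}B ⇒ {{}}{{}}{{{}}{}}B ⇒ {{}}{{}}{{{}}{}}{}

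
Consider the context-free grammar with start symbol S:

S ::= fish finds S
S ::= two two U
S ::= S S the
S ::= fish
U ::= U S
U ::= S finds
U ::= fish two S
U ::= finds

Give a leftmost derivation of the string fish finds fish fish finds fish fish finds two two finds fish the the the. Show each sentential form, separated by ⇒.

S ⇒ fish finds S ⇒ fish finds S S the ⇒ fish finds fish S the ⇒ fish finds fish S S the the ⇒ fish finds fish fish finds S S the the ⇒ fish finds fish fish finds fish S the the ⇒ fish finds fish fish finds fish S S the the the ⇒ fish finds fish fish finds fish fish finds S S the the the ⇒ fish finds fish fish finds fish fish finds two two U S the the the ⇒ fish finds fish fish finds fish fish finds two two finds S the the the ⇒ fish finds fish fish finds fish fish finds two two finds fish the the the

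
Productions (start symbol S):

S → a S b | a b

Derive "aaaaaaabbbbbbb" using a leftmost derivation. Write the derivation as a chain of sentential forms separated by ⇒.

S ⇒ aSb   [S → a S b]
aSb ⇒ aaSbb   [S → a S b]
aaSbb ⇒ aaaSbbb   [S → a S b]
aaaSbbb ⇒ aaaaSbbbb   [S → a S b]
aaaaSbbbb ⇒ aaaaaSbbbbb   [S → a S b]
aaaaaSbbbbb ⇒ aaaaaaSbbbbbb   [S → a S b]
aaaaaaSbbbbbb ⇒ aaaaaaabbbbbbb   [S → a b]

S⇒aSb⇒aaSbb⇒aaaSbbb⇒aaaaSbbbb⇒aaaaaSbbbbb⇒aaaaaaSbbbbbb⇒aaaaaaabbbbbbb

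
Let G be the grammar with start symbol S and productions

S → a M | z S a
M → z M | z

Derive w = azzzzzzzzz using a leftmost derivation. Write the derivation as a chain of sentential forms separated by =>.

S => aM => azM => azzM => azzzM => azzzzM => azzzzzM => azzzzzzM => azzzzzzzM => azzzzzzzzM => azzzzzzzzz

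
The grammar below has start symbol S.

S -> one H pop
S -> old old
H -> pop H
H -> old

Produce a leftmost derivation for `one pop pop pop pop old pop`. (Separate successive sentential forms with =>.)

S => one H pop   [S -> one H pop]
one H pop => one pop H pop   [H -> pop H]
one pop H pop => one pop pop H pop   [H -> pop H]
one pop pop H pop => one pop pop pop H pop   [H -> pop H]
one pop pop pop H pop => one pop pop pop pop H pop   [H -> pop H]
one pop pop pop pop H pop => one pop pop pop pop old pop   [H -> old]

S => one H pop => one pop H pop => one pop pop H pop => one pop pop pop H pop => one pop pop pop pop H pop => one pop pop pop pop old pop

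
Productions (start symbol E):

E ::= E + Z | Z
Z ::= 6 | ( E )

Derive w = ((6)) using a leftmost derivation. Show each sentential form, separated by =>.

E=>Z=>(E)=>(Z)=>((E))=>((Z))=>((6))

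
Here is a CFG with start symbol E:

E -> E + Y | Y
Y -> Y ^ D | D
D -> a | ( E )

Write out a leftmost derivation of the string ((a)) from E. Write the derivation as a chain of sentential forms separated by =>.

E => Y   [E -> Y]
Y => D   [Y -> D]
D => (E)   [D -> ( E )]
(E) => (Y)   [E -> Y]
(Y) => (D)   [Y -> D]
(D) => ((E))   [D -> ( E )]
((E)) => ((Y))   [E -> Y]
((Y)) => ((D))   [Y -> D]
((D)) => ((a))   [D -> a]

E => Y => D => (E) => (Y) => (D) => ((E)) => ((Y)) => ((D)) => ((a))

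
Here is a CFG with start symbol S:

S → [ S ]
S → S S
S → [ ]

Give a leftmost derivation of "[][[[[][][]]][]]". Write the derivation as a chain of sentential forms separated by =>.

S => SS => []S => [][S] => [][SS] => [][[S]S] => [][[[S]]S] => [][[[SS]]S] => [][[[SSS]]S] => [][[[[]SS]]S] => [][[[[][]S]]S] => [][[[[][][]]]S] => [][[[[][][]]][]]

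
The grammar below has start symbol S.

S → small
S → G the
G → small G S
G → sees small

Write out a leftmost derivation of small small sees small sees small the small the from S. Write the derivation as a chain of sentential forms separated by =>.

S => G the   [S → G the]
G the => small G S the   [G → small G S]
small G S the => small small G S S the   [G → small G S]
small small G S S the => small small sees small S S the   [G → sees small]
small small sees small S S the => small small sees small G the S the   [S → G the]
small small sees small G the S the => small small sees small sees small the S the   [G → sees small]
small small sees small sees small the S the => small small sees small sees small the small the   [S → small]

S => G the => small G S the => small small G S S the => small small sees small S S the => small small sees small G the S the => small small sees small sees small the S the => small small sees small sees small the small the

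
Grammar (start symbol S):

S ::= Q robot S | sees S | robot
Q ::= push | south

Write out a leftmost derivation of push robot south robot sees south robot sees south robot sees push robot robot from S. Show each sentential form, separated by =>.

S => Q robot S => push robot S => push robot Q robot S => push robot south robot S => push robot south robot sees S => push robot south robot sees Q robot S => push robot south robot sees south robot S => push robot south robot sees south robot sees S => push robot south robot sees south robot sees Q robot S => push robot south robot sees south robot sees south robot S => push robot south robot sees south robot sees south robot sees S => push robot south robot sees south robot sees south robot sees Q robot S => push robot south robot sees south robot sees south robot sees push robot S => push robot south robot sees south robot sees south robot sees push robot robot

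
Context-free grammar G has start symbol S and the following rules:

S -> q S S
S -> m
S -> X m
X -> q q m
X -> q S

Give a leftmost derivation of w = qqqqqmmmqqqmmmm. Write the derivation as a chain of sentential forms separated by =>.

S => Xm => qSm => qqSSm => qqXmSm => qqqSmSm => qqqXmmSm => qqqqqmmmSm => qqqqqmmmqSSm => qqqqqmmmqXmSm => qqqqqmmmqqqmmSm => qqqqqmmmqqqmmmm

S => Xm   [S -> X m]
Xm => qSm   [X -> q S]
qSm => qqSSm   [S -> q S S]
qqSSm => qqXmSm   [S -> X m]
qqXmSm => qqqSmSm   [X -> q S]
qqqSmSm => qqqXmmSm   [S -> X m]
qqqXmmSm => qqqqqmmmSm   [X -> q q m]
qqqqqmmmSm => qqqqqmmmqSSm   [S -> q S S]
qqqqqmmmqSSm => qqqqqmmmqXmSm   [S -> X m]
qqqqqmmmqXmSm => qqqqqmmmqqqmmSm   [X -> q q m]
qqqqqmmmqqqmmSm => qqqqqmmmqqqmmmm   [S -> m]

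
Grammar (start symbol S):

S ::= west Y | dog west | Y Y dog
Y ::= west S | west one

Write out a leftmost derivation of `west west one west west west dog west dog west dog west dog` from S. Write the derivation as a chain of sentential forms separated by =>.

S => Y Y dog   [S ::= Y Y dog]
Y Y dog => west S Y dog   [Y ::= west S]
west S Y dog => west Y Y dog Y dog   [S ::= Y Y dog]
west Y Y dog Y dog => west west one Y dog Y dog   [Y ::= west one]
west west one Y dog Y dog => west west one west S dog Y dog   [Y ::= west S]
west west one west S dog Y dog => west west one west west Y dog Y dog   [S ::= west Y]
west west one west west Y dog Y dog => west west one west west west S dog Y dog   [Y ::= west S]
west west one west west west S dog Y dog => west west one west west west dog west dog Y dog   [S ::= dog west]
west west one west west west dog west dog Y dog => west west one west west west dog west dog west S dog   [Y ::= west S]
west west one west west west dog west dog west S dog => west west one west west west dog west dog west dog west dog   [S ::= dog west]

S => Y Y dog => west S Y dog => west Y Y dog Y dog => west west one Y dog Y dog => west west one west S dog Y dog => west west one west west Y dog Y dog => west west one west west west S dog Y dog => west west one west west west dog west dog Y dog => west west one west west west dog west dog west S dog => west west one west west west dog west dog west dog west dog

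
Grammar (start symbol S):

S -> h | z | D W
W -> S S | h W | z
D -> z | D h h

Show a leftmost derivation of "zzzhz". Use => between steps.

S => DW   [S -> D W]
DW => zW   [D -> z]
zW => zSS   [W -> S S]
zSS => zDWS   [S -> D W]
zDWS => zzWS   [D -> z]
zzWS => zzSSS   [W -> S S]
zzSSS => zzzSS   [S -> z]
zzzSS => zzzhS   [S -> h]
zzzhS => zzzhz   [S -> z]

S=>DW=>zW=>zSS=>zDWS=>zzWS=>zzSSS=>zzzSS=>zzzhS=>zzzhz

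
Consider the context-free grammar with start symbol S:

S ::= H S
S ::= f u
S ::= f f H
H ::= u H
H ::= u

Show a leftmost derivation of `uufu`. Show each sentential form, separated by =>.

S => HS   [S ::= H S]
HS => uHS   [H ::= u H]
uHS => uuS   [H ::= u]
uuS => uufu   [S ::= f u]

S => HS => uHS => uuS => uufu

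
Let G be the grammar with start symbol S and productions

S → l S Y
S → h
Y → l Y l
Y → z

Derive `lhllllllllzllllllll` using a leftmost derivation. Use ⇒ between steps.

S ⇒ lSY ⇒ lhY ⇒ lhlYl ⇒ lhllYll ⇒ lhlllYlll ⇒ lhllllYllll ⇒ lhlllllYlllll ⇒ lhllllllYllllll ⇒ lhlllllllYlllllll ⇒ lhllllllllYllllllll ⇒ lhllllllllzllllllll

S ⇒ lSY   [S → l S Y]
lSY ⇒ lhY   [S → h]
lhY ⇒ lhlYl   [Y → l Y l]
lhlYl ⇒ lhllYll   [Y → l Y l]
lhllYll ⇒ lhlllYlll   [Y → l Y l]
lhlllYlll ⇒ lhllllYllll   [Y → l Y l]
lhllllYllll ⇒ lhlllllYlllll   [Y → l Y l]
lhlllllYlllll ⇒ lhllllllYllllll   [Y → l Y l]
lhllllllYllllll ⇒ lhlllllllYlllllll   [Y → l Y l]
lhlllllllYlllllll ⇒ lhllllllllYllllllll   [Y → l Y l]
lhllllllllYllllllll ⇒ lhllllllllzllllllll   [Y → z]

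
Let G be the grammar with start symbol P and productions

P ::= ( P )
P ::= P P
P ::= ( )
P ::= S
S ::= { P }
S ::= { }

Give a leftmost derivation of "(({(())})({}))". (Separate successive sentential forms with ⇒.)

P ⇒ (P) ⇒ (PP) ⇒ ((P)P) ⇒ ((S)P) ⇒ (({P})P) ⇒ (({(P)})P) ⇒ (({(())})P) ⇒ (({(())})(P)) ⇒ (({(())})(S)) ⇒ (({(())})({}))

P ⇒ (P)   [P ::= ( P )]
(P) ⇒ (PP)   [P ::= P P]
(PP) ⇒ ((P)P)   [P ::= ( P )]
((P)P) ⇒ ((S)P)   [P ::= S]
((S)P) ⇒ (({P})P)   [S ::= { P }]
(({P})P) ⇒ (({(P)})P)   [P ::= ( P )]
(({(P)})P) ⇒ (({(())})P)   [P ::= ( )]
(({(())})P) ⇒ (({(())})(P))   [P ::= ( P )]
(({(())})(P)) ⇒ (({(())})(S))   [P ::= S]
(({(())})(S)) ⇒ (({(())})({}))   [S ::= { }]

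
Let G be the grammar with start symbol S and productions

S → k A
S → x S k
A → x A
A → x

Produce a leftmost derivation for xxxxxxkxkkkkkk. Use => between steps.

S => xSk => xxSkk => xxxSkkk => xxxxSkkkk => xxxxxSkkkkk => xxxxxxSkkkkkk => xxxxxxkAkkkkkk => xxxxxxkxkkkkkk

S => xSk   [S → x S k]
xSk => xxSkk   [S → x S k]
xxSkk => xxxSkkk   [S → x S k]
xxxSkkk => xxxxSkkkk   [S → x S k]
xxxxSkkkk => xxxxxSkkkkk   [S → x S k]
xxxxxSkkkkk => xxxxxxSkkkkkk   [S → x S k]
xxxxxxSkkkkkk => xxxxxxkAkkkkkk   [S → k A]
xxxxxxkAkkkkkk => xxxxxxkxkkkkkk   [A → x]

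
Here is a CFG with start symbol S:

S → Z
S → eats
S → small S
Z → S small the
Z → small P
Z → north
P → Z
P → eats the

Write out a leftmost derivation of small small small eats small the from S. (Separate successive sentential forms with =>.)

S => small S   [S → small S]
small S => small small S   [S → small S]
small small S => small small Z   [S → Z]
small small Z => small small S small the   [Z → S small the]
small small S small the => small small small S small the   [S → small S]
small small small S small the => small small small eats small the   [S → eats]

S => small S => small small S => small small Z => small small S small the => small small small S small the => small small small eats small the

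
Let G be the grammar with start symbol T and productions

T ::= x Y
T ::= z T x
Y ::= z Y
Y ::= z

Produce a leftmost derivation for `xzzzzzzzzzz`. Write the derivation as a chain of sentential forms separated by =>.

T => xY   [T ::= x Y]
xY => xzY   [Y ::= z Y]
xzY => xzzY   [Y ::= z Y]
xzzY => xzzzY   [Y ::= z Y]
xzzzY => xzzzzY   [Y ::= z Y]
xzzzzY => xzzzzzY   [Y ::= z Y]
xzzzzzY => xzzzzzzY   [Y ::= z Y]
xzzzzzzY => xzzzzzzzY   [Y ::= z Y]
xzzzzzzzY => xzzzzzzzzY   [Y ::= z Y]
xzzzzzzzzY => xzzzzzzzzzY   [Y ::= z Y]
xzzzzzzzzzY => xzzzzzzzzzz   [Y ::= z]

T=>xY=>xzY=>xzzY=>xzzzY=>xzzzzY=>xzzzzzY=>xzzzzzzY=>xzzzzzzzY=>xzzzzzzzzY=>xzzzzzzzzzY=>xzzzzzzzzzz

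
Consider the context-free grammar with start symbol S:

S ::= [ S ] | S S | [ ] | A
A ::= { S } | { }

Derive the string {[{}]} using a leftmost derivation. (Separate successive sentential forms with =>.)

S => A   [S ::= A]
A => {S}   [A ::= { S }]
{S} => {[S]}   [S ::= [ S ]]
{[S]} => {[A]}   [S ::= A]
{[A]} => {[{}]}   [A ::= { }]

S=>A=>{S}=>{[S]}=>{[A]}=>{[{}]}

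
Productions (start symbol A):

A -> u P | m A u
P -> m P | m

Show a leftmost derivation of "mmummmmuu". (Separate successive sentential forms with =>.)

A => mAu => mmAuu => mmuPuu => mmumPuu => mmummPuu => mmummmPuu => mmummmmuu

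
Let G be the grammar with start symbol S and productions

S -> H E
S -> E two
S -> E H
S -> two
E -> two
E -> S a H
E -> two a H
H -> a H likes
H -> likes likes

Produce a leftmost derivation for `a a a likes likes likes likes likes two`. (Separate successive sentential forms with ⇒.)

S ⇒ H E   [S -> H E]
H E ⇒ a H likes E   [H -> a H likes]
a H likes E ⇒ a a H likes likes E   [H -> a H likes]
a a H likes likes E ⇒ a a a H likes likes likes E   [H -> a H likes]
a a a H likes likes likes E ⇒ a a a likes likes likes likes likes E   [H -> likes likes]
a a a likes likes likes likes likes E ⇒ a a a likes likes likes likes likes two   [E -> two]

S ⇒ H E ⇒ a H likes E ⇒ a a H likes likes E ⇒ a a a H likes likes likes E ⇒ a a a likes likes likes likes likes E ⇒ a a a likes likes likes likes likes two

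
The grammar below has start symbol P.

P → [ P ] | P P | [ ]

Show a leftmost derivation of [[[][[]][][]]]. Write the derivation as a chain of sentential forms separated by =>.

P => [P] => [[P]] => [[PP]] => [[PPP]] => [[PPPP]] => [[[]PPP]] => [[[][P]PP]] => [[[][[]]PP]] => [[[][[]][]P]] => [[[][[]][][]]]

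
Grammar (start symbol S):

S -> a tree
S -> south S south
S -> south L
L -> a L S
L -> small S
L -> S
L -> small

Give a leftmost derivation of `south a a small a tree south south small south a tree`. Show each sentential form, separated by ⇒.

S ⇒ south L ⇒ south a L S ⇒ south a a L S S ⇒ south a a small S S S ⇒ south a a small a tree S S ⇒ south a a small a tree south S south S ⇒ south a a small a tree south south L south S ⇒ south a a small a tree south south small south S ⇒ south a a small a tree south south small south a tree

S ⇒ south L   [S -> south L]
south L ⇒ south a L S   [L -> a L S]
south a L S ⇒ south a a L S S   [L -> a L S]
south a a L S S ⇒ south a a small S S S   [L -> small S]
south a a small S S S ⇒ south a a small a tree S S   [S -> a tree]
south a a small a tree S S ⇒ south a a small a tree south S south S   [S -> south S south]
south a a small a tree south S south S ⇒ south a a small a tree south south L south S   [S -> south L]
south a a small a tree south south L south S ⇒ south a a small a tree south south small south S   [L -> small]
south a a small a tree south south small south S ⇒ south a a small a tree south south small south a tree   [S -> a tree]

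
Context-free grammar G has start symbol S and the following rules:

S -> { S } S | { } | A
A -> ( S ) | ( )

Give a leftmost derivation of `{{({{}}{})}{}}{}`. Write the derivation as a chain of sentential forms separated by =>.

S => {S}S => {{S}S}S => {{A}S}S => {{(S)}S}S => {{({S}S)}S}S => {{({{}}S)}S}S => {{({{}}{})}S}S => {{({{}}{})}{}}S => {{({{}}{})}{}}{}

S => {S}S   [S -> { S } S]
{S}S => {{S}S}S   [S -> { S } S]
{{S}S}S => {{A}S}S   [S -> A]
{{A}S}S => {{(S)}S}S   [A -> ( S )]
{{(S)}S}S => {{({S}S)}S}S   [S -> { S } S]
{{({S}S)}S}S => {{({{}}S)}S}S   [S -> { }]
{{({{}}S)}S}S => {{({{}}{})}S}S   [S -> { }]
{{({{}}{})}S}S => {{({{}}{})}{}}S   [S -> { }]
{{({{}}{})}{}}S => {{({{}}{})}{}}{}   [S -> { }]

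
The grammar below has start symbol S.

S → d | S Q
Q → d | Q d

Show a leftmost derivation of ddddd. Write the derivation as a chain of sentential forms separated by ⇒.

S ⇒ SQ   [S → S Q]
SQ ⇒ SQQ   [S → S Q]
SQQ ⇒ dQQ   [S → d]
dQQ ⇒ dQdQ   [Q → Q d]
dQdQ ⇒ dQddQ   [Q → Q d]
dQddQ ⇒ ddddQ   [Q → d]
ddddQ ⇒ ddddd   [Q → d]

S ⇒ SQ ⇒ SQQ ⇒ dQQ ⇒ dQdQ ⇒ dQddQ ⇒ ddddQ ⇒ ddddd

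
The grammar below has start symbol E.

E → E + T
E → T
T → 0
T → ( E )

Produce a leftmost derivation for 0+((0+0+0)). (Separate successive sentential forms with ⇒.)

E ⇒ E+T ⇒ T+T ⇒ 0+T ⇒ 0+(E) ⇒ 0+(T) ⇒ 0+((E)) ⇒ 0+((E+T)) ⇒ 0+((E+T+T)) ⇒ 0+((T+T+T)) ⇒ 0+((0+T+T)) ⇒ 0+((0+0+T)) ⇒ 0+((0+0+0))

E ⇒ E+T   [E → E + T]
E+T ⇒ T+T   [E → T]
T+T ⇒ 0+T   [T → 0]
0+T ⇒ 0+(E)   [T → ( E )]
0+(E) ⇒ 0+(T)   [E → T]
0+(T) ⇒ 0+((E))   [T → ( E )]
0+((E)) ⇒ 0+((E+T))   [E → E + T]
0+((E+T)) ⇒ 0+((E+T+T))   [E → E + T]
0+((E+T+T)) ⇒ 0+((T+T+T))   [E → T]
0+((T+T+T)) ⇒ 0+((0+T+T))   [T → 0]
0+((0+T+T)) ⇒ 0+((0+0+T))   [T → 0]
0+((0+0+T)) ⇒ 0+((0+0+0))   [T → 0]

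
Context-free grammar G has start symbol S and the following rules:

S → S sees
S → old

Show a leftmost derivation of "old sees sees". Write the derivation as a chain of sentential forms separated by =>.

S => S sees => S sees sees => old sees sees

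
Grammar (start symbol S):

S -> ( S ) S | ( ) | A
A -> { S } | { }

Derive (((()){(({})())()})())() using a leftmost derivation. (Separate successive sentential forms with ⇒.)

S⇒(S)S⇒((S)S)S⇒(((S)S)S)S⇒(((())S)S)S⇒(((())A)S)S⇒(((()){S})S)S⇒(((()){(S)S})S)S⇒(((()){((S)S)S})S)S⇒(((()){((A)S)S})S)S⇒(((()){(({})S)S})S)S⇒(((()){(({})())S})S)S⇒(((()){(({})())()})S)S⇒(((()){(({})())()})())S⇒(((()){(({})())()})())()

S ⇒ (S)S   [S -> ( S ) S]
(S)S ⇒ ((S)S)S   [S -> ( S ) S]
((S)S)S ⇒ (((S)S)S)S   [S -> ( S ) S]
(((S)S)S)S ⇒ (((())S)S)S   [S -> ( )]
(((())S)S)S ⇒ (((())A)S)S   [S -> A]
(((())A)S)S ⇒ (((()){S})S)S   [A -> { S }]
(((()){S})S)S ⇒ (((()){(S)S})S)S   [S -> ( S ) S]
(((()){(S)S})S)S ⇒ (((()){((S)S)S})S)S   [S -> ( S ) S]
(((()){((S)S)S})S)S ⇒ (((()){((A)S)S})S)S   [S -> A]
(((()){((A)S)S})S)S ⇒ (((()){(({})S)S})S)S   [A -> { }]
(((()){(({})S)S})S)S ⇒ (((()){(({})())S})S)S   [S -> ( )]
(((()){(({})())S})S)S ⇒ (((()){(({})())()})S)S   [S -> ( )]
(((()){(({})())()})S)S ⇒ (((()){(({})())()})())S   [S -> ( )]
(((()){(({})())()})())S ⇒ (((()){(({})())()})())()   [S -> ( )]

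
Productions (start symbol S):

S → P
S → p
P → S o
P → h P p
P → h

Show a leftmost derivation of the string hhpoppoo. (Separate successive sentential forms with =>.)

S => P => So => Po => Soo => Poo => hPpoo => hhPppoo => hhSoppoo => hhpoppoo

S => P   [S → P]
P => So   [P → S o]
So => Po   [S → P]
Po => Soo   [P → S o]
Soo => Poo   [S → P]
Poo => hPpoo   [P → h P p]
hPpoo => hhPppoo   [P → h P p]
hhPppoo => hhSoppoo   [P → S o]
hhSoppoo => hhpoppoo   [S → p]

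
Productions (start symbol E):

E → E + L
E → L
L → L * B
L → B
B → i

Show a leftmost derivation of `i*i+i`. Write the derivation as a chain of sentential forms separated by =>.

E=>E+L=>L+L=>L*B+L=>B*B+L=>i*B+L=>i*i+L=>i*i+B=>i*i+i

E => E+L   [E → E + L]
E+L => L+L   [E → L]
L+L => L*B+L   [L → L * B]
L*B+L => B*B+L   [L → B]
B*B+L => i*B+L   [B → i]
i*B+L => i*i+L   [B → i]
i*i+L => i*i+B   [L → B]
i*i+B => i*i+i   [B → i]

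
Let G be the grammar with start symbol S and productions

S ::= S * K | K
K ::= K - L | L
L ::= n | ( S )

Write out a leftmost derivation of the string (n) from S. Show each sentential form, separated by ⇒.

S ⇒ K ⇒ L ⇒ (S) ⇒ (K) ⇒ (L) ⇒ (n)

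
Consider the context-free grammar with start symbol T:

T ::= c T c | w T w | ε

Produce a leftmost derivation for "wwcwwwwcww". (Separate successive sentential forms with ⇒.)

T ⇒ wTw ⇒ wwTww ⇒ wwcTcww ⇒ wwcwTwcww ⇒ wwcwwTwwcww ⇒ wwcwwwwcww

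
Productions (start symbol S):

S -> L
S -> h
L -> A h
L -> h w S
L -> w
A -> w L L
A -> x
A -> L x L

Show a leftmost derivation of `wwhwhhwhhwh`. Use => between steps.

S=>L=>Ah=>wLLh=>wAhLh=>wwLLhLh=>wwhwSLhLh=>wwhwhLhLh=>wwhwhhwShLh=>wwhwhhwhhLh=>wwhwhhwhhwh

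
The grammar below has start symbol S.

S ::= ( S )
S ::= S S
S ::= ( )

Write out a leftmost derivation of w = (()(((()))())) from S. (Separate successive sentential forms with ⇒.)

S ⇒ (S) ⇒ (SS) ⇒ (()S) ⇒ (()(S)) ⇒ (()(SS)) ⇒ (()((S)S)) ⇒ (()(((S))S)) ⇒ (()(((()))S)) ⇒ (()(((()))()))

S ⇒ (S)   [S ::= ( S )]
(S) ⇒ (SS)   [S ::= S S]
(SS) ⇒ (()S)   [S ::= ( )]
(()S) ⇒ (()(S))   [S ::= ( S )]
(()(S)) ⇒ (()(SS))   [S ::= S S]
(()(SS)) ⇒ (()((S)S))   [S ::= ( S )]
(()((S)S)) ⇒ (()(((S))S))   [S ::= ( S )]
(()(((S))S)) ⇒ (()(((()))S))   [S ::= ( )]
(()(((()))S)) ⇒ (()(((()))()))   [S ::= ( )]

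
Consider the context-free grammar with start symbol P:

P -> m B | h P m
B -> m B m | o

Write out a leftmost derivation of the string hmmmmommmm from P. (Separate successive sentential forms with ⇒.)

P ⇒ hPm ⇒ hmBm ⇒ hmmBmm ⇒ hmmmBmmm ⇒ hmmmmBmmmm ⇒ hmmmmommmm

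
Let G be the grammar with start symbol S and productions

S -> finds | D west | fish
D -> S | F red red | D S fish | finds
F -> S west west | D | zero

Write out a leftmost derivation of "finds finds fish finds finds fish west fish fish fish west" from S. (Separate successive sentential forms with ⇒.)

S ⇒ D west   [S -> D west]
D west ⇒ D S fish west   [D -> D S fish]
D S fish west ⇒ D S fish S fish west   [D -> D S fish]
D S fish S fish west ⇒ D S fish S fish S fish west   [D -> D S fish]
D S fish S fish S fish west ⇒ finds S fish S fish S fish west   [D -> finds]
finds S fish S fish S fish west ⇒ finds finds fish S fish S fish west   [S -> finds]
finds finds fish S fish S fish west ⇒ finds finds fish D west fish S fish west   [S -> D west]
finds finds fish D west fish S fish west ⇒ finds finds fish D S fish west fish S fish west   [D -> D S fish]
finds finds fish D S fish west fish S fish west ⇒ finds finds fish finds S fish west fish S fish west   [D -> finds]
finds finds fish finds S fish west fish S fish west ⇒ finds finds fish finds finds fish west fish S fish west   [S -> finds]
finds finds fish finds finds fish west fish S fish west ⇒ finds finds fish finds finds fish west fish fish fish west   [S -> fish]

S ⇒ D west ⇒ D S fish west ⇒ D S fish S fish west ⇒ D S fish S fish S fish west ⇒ finds S fish S fish S fish west ⇒ finds finds fish S fish S fish west ⇒ finds finds fish D west fish S fish west ⇒ finds finds fish D S fish west fish S fish west ⇒ finds finds fish finds S fish west fish S fish west ⇒ finds finds fish finds finds fish west fish S fish west ⇒ finds finds fish finds finds fish west fish fish fish west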